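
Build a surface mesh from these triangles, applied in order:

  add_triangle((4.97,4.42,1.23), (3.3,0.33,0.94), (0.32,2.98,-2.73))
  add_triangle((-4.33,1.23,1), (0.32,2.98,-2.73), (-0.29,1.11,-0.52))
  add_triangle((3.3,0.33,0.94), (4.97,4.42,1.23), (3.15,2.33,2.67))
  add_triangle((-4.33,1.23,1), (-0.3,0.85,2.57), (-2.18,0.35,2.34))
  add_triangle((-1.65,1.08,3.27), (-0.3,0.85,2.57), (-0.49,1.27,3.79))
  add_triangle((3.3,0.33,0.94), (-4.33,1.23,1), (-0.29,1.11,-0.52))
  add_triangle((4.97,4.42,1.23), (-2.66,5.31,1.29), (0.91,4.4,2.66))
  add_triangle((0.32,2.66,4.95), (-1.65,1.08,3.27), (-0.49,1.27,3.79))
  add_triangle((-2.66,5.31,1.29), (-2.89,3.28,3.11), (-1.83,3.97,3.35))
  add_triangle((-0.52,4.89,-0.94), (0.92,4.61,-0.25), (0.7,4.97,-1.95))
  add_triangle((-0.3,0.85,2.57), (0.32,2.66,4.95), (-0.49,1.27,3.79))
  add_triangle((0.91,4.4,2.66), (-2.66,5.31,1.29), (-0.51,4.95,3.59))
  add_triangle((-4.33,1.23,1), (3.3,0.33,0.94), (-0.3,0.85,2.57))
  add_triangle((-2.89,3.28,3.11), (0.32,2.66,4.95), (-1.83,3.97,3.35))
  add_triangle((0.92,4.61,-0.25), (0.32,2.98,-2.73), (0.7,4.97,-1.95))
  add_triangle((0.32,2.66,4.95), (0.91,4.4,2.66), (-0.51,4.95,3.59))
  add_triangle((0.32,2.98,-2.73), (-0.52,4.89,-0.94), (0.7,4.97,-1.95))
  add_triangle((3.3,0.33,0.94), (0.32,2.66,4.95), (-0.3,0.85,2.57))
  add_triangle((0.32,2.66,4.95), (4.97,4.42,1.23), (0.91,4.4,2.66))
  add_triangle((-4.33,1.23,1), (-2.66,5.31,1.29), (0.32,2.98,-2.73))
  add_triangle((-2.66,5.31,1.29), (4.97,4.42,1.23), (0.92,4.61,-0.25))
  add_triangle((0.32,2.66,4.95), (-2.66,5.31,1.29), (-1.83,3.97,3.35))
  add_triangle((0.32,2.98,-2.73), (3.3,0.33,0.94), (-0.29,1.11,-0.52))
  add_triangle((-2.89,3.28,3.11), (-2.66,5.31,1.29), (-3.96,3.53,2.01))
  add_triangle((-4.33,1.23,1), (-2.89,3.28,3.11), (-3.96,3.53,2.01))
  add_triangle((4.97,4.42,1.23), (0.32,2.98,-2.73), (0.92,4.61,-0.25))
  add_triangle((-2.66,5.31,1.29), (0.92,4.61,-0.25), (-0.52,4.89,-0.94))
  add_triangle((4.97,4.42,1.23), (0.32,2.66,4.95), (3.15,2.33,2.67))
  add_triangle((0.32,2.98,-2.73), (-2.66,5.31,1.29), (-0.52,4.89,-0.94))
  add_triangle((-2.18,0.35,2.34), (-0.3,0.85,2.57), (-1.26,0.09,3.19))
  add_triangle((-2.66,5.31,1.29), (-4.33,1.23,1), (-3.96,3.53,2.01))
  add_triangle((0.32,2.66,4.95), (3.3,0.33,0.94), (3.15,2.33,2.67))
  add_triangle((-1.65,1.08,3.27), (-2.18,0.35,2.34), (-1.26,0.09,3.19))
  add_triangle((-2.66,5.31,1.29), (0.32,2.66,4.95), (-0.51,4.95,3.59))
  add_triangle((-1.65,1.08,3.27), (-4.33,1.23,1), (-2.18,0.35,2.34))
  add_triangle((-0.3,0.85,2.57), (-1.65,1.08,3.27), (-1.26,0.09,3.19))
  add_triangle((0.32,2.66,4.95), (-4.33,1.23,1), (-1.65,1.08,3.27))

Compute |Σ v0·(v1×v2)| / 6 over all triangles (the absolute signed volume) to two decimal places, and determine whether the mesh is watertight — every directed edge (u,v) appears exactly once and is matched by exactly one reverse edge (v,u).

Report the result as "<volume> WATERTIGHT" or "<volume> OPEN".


Per-triangle v0·(v1×v2)/6:
  t1: +5.7860
  t2: -0.6689
  t3: +4.0307
  t4: -1.4995
  t5: +0.0090
  t6: -1.7992
  t7: +9.6855
  t8: +0.7667
  t9: +2.9574
  t10: +1.7801
  t11: +0.0272
  t12: +3.8064
  t13: -1.3478
  t14: +2.8170
  t15: +0.2212
  t16: +3.6580
  t17: +1.6435
  t18: +1.4865
  t19: +9.6965
  t20: +10.2273
  t21: +9.1565
  t22: +2.8842
  t23: -1.0581
  t24: +3.2150
  t25: +2.2955
  t26: +7.7568
  t27: +3.7422
  t28: +5.6216
  t29: +2.4844
  t30: -0.6270
  t31: +2.4277
  t32: +2.8225
  t33: +0.6053
  t34: +4.0106
  t35: +1.3716
  t36: +0.5237
  t37: +3.5189
Σ = +104.0348 → |volume| = 104.03

Directed edges: 111 total; 3 unmatched, e.g. (-2.89,3.28,3.11)→(0.32,2.66,4.95) → open.

104.03 OPEN


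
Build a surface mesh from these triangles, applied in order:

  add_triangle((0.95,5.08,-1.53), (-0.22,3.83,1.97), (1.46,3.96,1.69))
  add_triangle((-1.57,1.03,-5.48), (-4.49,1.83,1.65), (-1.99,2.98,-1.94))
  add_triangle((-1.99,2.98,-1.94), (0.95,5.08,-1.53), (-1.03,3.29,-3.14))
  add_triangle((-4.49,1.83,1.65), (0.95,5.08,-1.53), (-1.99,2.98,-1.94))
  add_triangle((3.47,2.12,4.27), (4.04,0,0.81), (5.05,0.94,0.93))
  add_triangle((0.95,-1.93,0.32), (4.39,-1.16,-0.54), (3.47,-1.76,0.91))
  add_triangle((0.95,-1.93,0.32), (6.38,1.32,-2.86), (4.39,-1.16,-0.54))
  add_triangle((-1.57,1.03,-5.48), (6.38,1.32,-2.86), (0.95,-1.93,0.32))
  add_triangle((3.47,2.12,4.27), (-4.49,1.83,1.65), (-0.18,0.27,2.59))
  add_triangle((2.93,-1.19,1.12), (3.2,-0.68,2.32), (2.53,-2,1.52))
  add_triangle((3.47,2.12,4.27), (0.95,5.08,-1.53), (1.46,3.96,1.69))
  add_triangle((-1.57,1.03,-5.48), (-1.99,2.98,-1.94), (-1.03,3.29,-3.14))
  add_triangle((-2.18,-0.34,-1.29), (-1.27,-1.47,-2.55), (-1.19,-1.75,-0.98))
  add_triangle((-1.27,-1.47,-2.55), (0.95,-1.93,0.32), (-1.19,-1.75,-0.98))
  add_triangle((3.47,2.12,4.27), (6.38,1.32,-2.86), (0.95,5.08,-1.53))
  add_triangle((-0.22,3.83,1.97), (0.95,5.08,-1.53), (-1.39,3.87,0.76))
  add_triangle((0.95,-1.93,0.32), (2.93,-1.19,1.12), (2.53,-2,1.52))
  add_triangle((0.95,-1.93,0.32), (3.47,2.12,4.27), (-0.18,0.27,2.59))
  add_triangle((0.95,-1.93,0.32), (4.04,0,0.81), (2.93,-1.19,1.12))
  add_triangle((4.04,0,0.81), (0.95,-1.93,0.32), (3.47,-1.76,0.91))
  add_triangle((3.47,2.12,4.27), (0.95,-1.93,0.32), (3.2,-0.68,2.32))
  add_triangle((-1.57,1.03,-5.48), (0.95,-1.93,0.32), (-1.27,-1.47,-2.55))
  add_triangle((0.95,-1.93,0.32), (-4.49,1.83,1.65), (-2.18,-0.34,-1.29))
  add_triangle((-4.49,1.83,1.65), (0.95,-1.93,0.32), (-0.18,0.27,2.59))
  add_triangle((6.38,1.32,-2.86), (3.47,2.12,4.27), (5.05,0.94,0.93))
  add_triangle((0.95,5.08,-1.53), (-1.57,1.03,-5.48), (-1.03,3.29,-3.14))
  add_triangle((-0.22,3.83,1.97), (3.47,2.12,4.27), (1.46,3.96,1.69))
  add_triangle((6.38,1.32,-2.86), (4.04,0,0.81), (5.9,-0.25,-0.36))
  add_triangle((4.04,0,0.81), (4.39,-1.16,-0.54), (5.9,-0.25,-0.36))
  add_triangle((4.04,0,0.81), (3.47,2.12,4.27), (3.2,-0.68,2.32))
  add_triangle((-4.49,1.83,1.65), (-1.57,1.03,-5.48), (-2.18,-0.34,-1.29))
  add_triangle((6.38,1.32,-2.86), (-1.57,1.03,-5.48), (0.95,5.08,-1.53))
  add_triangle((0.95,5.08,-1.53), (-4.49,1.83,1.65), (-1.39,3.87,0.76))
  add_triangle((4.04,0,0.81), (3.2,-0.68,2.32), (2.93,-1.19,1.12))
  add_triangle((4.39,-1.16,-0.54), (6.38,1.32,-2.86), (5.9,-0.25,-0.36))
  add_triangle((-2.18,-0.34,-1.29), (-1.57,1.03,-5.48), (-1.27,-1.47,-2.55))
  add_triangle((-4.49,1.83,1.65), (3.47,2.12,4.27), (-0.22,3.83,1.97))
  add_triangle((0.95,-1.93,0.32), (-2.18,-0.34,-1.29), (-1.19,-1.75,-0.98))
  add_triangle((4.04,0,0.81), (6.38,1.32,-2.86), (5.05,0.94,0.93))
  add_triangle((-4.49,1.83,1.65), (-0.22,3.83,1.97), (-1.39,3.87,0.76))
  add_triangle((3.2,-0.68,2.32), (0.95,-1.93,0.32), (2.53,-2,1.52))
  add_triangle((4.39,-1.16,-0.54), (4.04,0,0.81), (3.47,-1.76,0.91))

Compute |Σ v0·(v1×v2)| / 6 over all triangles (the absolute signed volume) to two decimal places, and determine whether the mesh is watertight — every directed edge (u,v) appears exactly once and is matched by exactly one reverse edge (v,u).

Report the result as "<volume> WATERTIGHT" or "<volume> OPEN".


Per-triangle v0·(v1×v2)/6:
  t1: +4.1877
  t2: +9.0511
  t3: +3.1828
  t4: +9.0123
  t5: +2.3800
  t6: +1.3728
  t7: +1.5885
  t8: +12.9085
  t9: +5.8592
  t10: +0.6882
  t11: +4.5116
  t12: +3.2250
  t13: +0.8948
  t14: +1.0290
  t15: +31.8965
  t16: +4.0635
  t17: +0.4374
  t18: +3.8953
  t19: +0.5883
  t20: -0.1250
  t21: +1.0549
  t22: +2.4494
  t23: +3.0294
  t24: +3.0123
  t25: +5.4109
  t26: +3.9942
  t27: +4.2202
  t28: +2.0681
  t29: +0.9661
  t30: +4.0324
  t31: +6.1788
  t32: +30.5201
  t33: +3.9388
  t34: +1.1010
  t35: +2.7919
  t36: +2.9362
  t37: +10.5245
  t38: +0.0706
  t39: +2.5465
  t40: +3.9727
  t41: +0.0020
  t42: +1.8504
Σ = +197.3189 → |volume| = 197.32

Directed edges: 126 total, each appears once with its reverse present → watertight.

197.32 WATERTIGHT


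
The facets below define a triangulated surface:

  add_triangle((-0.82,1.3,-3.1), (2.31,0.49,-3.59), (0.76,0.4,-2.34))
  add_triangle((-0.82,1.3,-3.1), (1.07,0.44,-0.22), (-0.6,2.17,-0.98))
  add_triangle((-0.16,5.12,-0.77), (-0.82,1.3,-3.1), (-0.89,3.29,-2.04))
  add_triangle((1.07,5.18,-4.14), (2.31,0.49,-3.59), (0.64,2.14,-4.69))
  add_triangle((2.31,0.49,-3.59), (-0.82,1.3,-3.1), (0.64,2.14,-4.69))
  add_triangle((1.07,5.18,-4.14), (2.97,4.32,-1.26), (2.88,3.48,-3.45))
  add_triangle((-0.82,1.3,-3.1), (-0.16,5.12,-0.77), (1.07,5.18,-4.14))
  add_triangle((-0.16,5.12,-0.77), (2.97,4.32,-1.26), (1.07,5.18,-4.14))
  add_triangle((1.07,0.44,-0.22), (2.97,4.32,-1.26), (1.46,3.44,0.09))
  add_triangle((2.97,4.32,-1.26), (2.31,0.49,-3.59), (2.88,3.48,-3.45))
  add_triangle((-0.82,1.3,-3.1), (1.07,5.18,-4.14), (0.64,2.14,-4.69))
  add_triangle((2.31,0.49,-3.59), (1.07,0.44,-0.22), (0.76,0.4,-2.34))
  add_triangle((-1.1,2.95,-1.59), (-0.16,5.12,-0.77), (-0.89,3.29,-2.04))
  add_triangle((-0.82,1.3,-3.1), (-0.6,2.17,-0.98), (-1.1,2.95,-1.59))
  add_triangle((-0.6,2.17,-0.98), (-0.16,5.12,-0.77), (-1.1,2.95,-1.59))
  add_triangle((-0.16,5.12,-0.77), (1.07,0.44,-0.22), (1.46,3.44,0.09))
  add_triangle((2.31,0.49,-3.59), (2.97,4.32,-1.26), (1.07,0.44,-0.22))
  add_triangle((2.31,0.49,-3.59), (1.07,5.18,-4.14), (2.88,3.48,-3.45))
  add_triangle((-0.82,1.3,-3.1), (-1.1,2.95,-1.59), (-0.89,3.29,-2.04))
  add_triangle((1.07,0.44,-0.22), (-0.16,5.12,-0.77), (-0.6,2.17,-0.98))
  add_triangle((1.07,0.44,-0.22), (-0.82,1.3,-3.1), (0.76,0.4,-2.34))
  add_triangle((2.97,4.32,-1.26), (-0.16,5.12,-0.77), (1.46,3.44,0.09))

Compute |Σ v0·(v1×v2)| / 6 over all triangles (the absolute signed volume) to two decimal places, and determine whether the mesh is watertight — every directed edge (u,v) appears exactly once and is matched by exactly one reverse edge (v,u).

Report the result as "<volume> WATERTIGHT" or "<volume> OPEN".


38.67 WATERTIGHT

Per-triangle v0·(v1×v2)/6:
  t1: +0.2555
  t2: -1.0866
  t3: +0.9234
  t4: +5.1353
  t5: +1.2784
  t6: +5.2905
  t7: +5.2885
  t8: +8.2637
  t9: +0.5444
  t10: +2.2494
  t11: +3.1524
  t12: -0.2277
  t13: +0.5588
  t14: -0.2155
  t15: -0.0415
  t16: -0.7674
  t17: +1.7746
  t18: +4.6924
  t19: +0.4413
  t20: -0.6744
  t21: -0.5866
  t22: +2.4256
Σ = +38.6745 → |volume| = 38.67

Directed edges: 66 total, each appears once with its reverse present → watertight.


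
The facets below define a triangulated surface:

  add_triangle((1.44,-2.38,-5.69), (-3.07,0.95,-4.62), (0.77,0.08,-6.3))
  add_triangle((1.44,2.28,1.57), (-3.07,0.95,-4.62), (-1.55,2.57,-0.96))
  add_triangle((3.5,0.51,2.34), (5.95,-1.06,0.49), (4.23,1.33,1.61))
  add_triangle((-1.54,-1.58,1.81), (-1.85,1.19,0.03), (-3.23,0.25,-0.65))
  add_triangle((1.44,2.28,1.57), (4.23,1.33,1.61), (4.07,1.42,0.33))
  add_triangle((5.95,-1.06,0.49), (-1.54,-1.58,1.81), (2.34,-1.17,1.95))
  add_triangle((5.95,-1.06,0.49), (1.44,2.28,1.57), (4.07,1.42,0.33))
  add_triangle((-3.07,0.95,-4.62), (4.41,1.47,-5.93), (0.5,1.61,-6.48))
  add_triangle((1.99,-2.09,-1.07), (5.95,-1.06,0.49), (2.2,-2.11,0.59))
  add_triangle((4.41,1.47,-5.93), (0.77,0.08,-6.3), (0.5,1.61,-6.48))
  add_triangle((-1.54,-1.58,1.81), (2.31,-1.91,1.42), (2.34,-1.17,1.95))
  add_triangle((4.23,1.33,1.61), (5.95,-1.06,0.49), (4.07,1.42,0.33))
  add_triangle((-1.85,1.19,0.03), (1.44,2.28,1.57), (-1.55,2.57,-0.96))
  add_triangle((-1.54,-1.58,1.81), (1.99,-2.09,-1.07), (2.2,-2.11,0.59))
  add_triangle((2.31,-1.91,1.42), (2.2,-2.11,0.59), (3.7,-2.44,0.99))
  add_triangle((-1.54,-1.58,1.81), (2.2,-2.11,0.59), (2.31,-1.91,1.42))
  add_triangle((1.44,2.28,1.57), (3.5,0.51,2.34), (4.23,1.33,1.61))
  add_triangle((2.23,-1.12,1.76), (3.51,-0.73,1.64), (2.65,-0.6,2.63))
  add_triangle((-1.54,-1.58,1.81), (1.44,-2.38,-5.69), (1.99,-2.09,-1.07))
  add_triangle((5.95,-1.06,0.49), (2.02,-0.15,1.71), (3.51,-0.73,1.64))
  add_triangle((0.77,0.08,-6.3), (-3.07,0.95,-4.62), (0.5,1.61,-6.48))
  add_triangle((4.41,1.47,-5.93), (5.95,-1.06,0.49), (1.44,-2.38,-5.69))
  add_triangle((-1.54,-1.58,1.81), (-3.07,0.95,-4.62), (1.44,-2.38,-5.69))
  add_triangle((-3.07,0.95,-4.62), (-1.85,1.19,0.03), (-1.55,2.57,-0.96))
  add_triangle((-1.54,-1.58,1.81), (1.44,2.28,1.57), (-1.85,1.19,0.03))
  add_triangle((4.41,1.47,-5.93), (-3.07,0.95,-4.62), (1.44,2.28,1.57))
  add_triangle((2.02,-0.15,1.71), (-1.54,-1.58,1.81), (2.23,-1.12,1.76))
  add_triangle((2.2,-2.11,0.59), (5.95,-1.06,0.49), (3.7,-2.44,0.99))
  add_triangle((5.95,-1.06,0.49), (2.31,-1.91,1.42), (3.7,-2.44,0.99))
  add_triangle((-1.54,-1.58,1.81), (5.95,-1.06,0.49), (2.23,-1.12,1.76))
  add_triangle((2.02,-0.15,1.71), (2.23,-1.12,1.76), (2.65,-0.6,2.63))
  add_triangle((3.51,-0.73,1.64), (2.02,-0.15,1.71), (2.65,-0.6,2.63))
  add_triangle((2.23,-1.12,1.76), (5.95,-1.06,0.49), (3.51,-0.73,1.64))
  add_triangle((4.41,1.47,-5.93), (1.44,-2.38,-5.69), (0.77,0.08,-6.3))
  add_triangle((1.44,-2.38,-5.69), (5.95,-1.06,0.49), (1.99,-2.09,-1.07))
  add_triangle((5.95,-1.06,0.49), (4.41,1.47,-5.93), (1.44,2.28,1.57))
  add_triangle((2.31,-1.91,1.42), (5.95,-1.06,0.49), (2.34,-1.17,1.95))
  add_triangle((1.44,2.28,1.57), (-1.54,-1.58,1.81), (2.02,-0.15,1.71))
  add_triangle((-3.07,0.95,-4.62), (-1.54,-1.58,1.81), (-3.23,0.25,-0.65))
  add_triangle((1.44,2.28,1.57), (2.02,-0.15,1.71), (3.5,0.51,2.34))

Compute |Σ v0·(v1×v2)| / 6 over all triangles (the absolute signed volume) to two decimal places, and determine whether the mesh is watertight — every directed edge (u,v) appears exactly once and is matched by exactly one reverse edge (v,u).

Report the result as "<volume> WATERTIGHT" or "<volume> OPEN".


154.47 OPEN

Per-triangle v0·(v1×v2)/6:
  t1: +8.6620
  t2: +2.5528
  t3: +2.8212
  t4: +1.5626
  t5: +1.6715
  t6: -1.7850
  t7: -3.1005
  t8: -0.8570
  t9: +2.8058
  t10: +6.3391
  t11: +1.3737
  t12: +2.6945
  t13: +1.7467
  t14: +1.9454
  t15: +0.3257
  t16: +1.1463
  t17: +1.7237
  t18: +0.5138
  t19: +5.4955
  t20: +0.4414
  t21: +5.5571
  t22: +26.2449
  t23: +12.3530
  t24: +2.5761
  t25: +3.0276
  t26: +16.6594
  t27: +1.0734
  t28: +0.4456
  t29: +1.1534
  t30: +1.5106
  t31: -0.1416
  t32: +0.2418
  t33: +0.8046
  t34: +10.5793
  t35: +7.3984
  t36: +19.0764
  t37: +1.6929
  t38: +2.7024
  t39: +2.8480
  t40: +0.5915
Σ = +154.4738 → |volume| = 154.47

Directed edges: 120 total; 6 unmatched, e.g. (3.5,0.51,2.34)→(5.95,-1.06,0.49) → open.


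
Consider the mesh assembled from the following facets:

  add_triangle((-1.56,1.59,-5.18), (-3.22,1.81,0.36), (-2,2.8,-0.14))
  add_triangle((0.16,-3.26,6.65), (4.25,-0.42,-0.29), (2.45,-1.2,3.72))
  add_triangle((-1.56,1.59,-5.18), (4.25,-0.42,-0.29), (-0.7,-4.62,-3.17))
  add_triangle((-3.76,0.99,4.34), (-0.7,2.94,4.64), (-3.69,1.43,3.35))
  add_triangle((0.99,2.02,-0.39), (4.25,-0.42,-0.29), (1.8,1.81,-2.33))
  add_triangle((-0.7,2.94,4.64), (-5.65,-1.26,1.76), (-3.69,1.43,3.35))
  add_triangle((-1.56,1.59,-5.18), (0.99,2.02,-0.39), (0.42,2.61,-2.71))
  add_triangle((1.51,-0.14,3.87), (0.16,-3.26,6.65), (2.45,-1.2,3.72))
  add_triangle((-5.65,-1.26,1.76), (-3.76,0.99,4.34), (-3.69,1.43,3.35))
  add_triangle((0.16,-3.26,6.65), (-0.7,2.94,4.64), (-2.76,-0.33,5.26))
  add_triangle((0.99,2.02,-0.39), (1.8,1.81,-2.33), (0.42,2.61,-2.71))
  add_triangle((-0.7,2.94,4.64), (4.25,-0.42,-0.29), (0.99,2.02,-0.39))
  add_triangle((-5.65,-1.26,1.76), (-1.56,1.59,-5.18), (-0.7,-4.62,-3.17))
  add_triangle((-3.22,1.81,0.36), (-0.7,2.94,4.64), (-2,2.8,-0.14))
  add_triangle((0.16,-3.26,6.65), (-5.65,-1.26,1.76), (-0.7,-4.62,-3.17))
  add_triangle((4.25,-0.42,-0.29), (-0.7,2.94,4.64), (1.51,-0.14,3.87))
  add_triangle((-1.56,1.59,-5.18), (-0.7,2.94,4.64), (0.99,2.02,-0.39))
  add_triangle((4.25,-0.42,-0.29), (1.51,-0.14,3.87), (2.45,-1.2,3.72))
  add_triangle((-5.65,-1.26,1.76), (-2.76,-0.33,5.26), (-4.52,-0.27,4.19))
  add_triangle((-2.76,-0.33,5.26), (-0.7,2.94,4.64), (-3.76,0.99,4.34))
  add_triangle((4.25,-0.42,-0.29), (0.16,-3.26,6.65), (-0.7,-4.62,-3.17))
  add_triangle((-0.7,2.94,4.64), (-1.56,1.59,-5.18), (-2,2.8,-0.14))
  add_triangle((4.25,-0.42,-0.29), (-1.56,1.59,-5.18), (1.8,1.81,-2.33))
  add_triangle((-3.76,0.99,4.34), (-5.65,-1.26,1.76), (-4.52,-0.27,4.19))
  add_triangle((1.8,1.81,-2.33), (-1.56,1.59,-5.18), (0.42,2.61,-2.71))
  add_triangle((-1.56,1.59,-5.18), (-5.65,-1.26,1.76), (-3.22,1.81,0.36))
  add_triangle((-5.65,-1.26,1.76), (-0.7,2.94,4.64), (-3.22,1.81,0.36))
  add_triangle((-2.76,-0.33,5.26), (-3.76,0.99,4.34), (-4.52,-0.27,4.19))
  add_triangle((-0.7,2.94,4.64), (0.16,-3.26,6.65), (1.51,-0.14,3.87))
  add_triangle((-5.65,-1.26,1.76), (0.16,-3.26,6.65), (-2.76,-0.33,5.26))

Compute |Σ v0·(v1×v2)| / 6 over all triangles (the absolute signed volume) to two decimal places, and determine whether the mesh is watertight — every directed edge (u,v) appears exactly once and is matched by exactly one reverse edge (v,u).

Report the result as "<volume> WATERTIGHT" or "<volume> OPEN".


257.79 WATERTIGHT

Per-triangle v0·(v1×v2)/6:
  t1: +4.6762
  t2: +4.4132
  t3: +20.8316
  t4: +2.6710
  t5: +2.8570
  t6: -2.9654
  t7: +0.3279
  t8: +3.6178
  t9: +2.9334
  t10: +14.6603
  t11: +1.2509
  t12: +7.5447
  t13: +29.9995
  t14: +4.5994
  t15: +38.6774
  t16: +8.0492
  t17: +7.6136
  t18: +2.7211
  t19: +2.3100
  t20: +6.1196
  t21: +29.5186
  t22: +2.3845
  t23: +5.1989
  t24: +2.5881
  t25: +2.6721
  t26: +12.3150
  t27: +12.4018
  t28: +2.5782
  t29: +9.7697
  t30: +15.4571
Σ = +257.7922 → |volume| = 257.79

Directed edges: 90 total, each appears once with its reverse present → watertight.


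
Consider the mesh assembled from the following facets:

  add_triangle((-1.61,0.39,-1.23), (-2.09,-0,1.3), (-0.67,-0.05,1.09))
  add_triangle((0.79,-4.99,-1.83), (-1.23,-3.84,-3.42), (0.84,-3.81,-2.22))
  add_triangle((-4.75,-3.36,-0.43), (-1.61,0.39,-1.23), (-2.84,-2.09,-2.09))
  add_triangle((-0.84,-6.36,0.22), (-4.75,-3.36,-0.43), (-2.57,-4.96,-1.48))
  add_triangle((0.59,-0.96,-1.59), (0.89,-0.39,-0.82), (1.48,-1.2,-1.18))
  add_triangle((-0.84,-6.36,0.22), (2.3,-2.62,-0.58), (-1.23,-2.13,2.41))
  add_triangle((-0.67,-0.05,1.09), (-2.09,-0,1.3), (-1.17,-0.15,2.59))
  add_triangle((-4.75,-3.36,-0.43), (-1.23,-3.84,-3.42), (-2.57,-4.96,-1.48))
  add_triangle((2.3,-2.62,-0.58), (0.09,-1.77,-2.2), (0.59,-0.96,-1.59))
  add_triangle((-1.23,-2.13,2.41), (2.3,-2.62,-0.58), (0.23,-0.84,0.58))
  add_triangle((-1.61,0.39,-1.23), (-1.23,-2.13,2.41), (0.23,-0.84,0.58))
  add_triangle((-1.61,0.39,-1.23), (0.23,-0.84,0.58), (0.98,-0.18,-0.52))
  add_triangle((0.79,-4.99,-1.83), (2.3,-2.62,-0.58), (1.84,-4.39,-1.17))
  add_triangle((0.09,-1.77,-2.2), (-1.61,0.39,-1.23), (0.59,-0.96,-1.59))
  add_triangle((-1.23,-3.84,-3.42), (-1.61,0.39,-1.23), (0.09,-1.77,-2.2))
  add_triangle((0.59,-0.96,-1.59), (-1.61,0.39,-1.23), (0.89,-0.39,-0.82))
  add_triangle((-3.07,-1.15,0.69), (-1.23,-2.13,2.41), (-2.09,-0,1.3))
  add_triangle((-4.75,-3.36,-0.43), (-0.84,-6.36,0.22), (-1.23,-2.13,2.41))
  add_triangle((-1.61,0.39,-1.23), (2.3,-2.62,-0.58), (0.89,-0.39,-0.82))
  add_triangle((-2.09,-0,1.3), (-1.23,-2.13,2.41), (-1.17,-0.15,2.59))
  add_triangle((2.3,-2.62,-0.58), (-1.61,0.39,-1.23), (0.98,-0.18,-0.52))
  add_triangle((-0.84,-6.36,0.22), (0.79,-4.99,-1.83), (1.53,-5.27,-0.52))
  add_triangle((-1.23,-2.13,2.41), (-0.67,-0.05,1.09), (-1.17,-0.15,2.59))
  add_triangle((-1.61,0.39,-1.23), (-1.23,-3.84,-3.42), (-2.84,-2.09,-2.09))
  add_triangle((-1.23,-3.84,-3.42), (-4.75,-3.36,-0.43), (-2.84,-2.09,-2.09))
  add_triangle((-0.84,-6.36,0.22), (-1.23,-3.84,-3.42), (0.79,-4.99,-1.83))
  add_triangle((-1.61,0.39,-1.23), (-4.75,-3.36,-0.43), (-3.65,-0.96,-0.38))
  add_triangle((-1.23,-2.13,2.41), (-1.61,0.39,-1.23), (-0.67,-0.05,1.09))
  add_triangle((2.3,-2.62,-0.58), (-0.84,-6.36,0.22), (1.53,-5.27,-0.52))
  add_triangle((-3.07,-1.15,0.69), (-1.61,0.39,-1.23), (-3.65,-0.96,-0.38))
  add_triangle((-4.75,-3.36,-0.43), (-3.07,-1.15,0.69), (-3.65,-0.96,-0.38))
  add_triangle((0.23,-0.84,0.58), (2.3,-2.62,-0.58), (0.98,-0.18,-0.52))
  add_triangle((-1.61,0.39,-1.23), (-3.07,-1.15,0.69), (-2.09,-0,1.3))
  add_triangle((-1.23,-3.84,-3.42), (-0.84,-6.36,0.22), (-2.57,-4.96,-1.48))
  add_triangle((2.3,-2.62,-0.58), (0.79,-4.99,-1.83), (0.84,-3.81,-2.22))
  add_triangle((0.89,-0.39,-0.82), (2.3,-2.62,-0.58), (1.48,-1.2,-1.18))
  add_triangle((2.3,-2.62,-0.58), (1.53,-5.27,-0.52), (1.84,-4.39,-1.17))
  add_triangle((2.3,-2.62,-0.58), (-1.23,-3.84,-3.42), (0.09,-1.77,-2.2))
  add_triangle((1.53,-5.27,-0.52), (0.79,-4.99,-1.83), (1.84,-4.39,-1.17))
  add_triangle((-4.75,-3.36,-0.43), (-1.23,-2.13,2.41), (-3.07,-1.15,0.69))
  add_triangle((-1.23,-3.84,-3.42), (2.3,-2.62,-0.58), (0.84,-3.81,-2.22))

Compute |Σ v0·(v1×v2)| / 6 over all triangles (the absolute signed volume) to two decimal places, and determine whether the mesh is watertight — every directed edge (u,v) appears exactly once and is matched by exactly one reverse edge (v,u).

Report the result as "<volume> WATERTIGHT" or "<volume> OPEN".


73.09 OPEN

Per-triangle v0·(v1×v2)/6:
  t1: +0.0526
  t2: +1.6538
  t3: +2.2880
  t4: +6.4300
  t5: +0.1047
  t6: +5.8785
  t7: +0.0027
  t8: +5.2974
  t9: +0.6809
  t10: +0.3983
  t11: -0.4416
  t12: -0.2608
  t13: +0.3271
  t14: +0.4599
  t15: +1.3556
  t16: +0.2334
  t17: +1.5638
  t18: +11.2137
  t19: -0.7209
  t20: +1.2957
  t21: +0.7383
  t22: +3.6466
  t23: -0.1534
  t24: +1.9373
  t25: +4.0972
  t26: +6.9915
  t27: +1.3322
  t28: -0.8528
  t29: +0.3874
  t30: +0.2782
  t31: +1.2829
  t32: +0.1685
  t33: +1.0596
  t34: +5.9461
  t35: +1.3650
  t36: +0.0820
  t37: +0.8366
  t38: +1.9901
  t39: +1.0907
  t40: +3.0047
  t41: +0.0451
Σ = +73.0868 → |volume| = 73.09

Directed edges: 123 total; 3 unmatched, e.g. (1.48,-1.2,-1.18)→(0.59,-0.96,-1.59) → open.


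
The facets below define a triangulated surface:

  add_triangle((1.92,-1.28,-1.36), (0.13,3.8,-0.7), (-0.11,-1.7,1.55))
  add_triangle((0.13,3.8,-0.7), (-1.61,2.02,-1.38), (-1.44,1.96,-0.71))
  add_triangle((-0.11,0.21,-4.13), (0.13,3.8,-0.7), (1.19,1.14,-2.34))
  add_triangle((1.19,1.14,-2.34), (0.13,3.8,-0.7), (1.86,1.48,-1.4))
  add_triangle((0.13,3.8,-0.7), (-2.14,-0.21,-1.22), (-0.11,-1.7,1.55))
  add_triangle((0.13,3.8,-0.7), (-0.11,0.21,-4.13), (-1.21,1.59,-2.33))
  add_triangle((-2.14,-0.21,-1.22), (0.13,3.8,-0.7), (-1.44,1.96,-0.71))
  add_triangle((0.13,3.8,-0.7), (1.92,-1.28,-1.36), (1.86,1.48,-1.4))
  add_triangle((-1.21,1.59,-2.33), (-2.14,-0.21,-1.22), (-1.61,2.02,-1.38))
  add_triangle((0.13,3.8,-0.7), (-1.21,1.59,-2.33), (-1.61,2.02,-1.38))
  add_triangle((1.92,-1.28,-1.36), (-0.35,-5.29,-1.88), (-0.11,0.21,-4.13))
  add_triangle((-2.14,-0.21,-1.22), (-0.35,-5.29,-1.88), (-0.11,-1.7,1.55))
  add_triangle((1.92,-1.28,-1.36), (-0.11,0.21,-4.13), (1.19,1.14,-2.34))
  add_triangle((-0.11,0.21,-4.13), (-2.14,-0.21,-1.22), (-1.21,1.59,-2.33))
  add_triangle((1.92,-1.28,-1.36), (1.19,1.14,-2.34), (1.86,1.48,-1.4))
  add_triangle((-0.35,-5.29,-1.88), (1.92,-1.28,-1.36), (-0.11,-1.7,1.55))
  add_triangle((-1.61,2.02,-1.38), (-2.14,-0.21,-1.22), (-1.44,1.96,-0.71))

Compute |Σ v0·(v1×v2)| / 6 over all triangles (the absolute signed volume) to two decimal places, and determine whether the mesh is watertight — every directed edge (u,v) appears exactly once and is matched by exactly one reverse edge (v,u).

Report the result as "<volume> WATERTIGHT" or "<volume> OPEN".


34.82 OPEN

Per-triangle v0·(v1×v2)/6:
  t1: +1.4859
  t2: +0.5909
  t3: +3.1405
  t4: +1.6190
  t5: +1.7120
  t6: +3.1251
  t7: -0.7300
  t8: -0.4265
  t9: +0.9925
  t10: +1.3592
  t11: +7.5304
  t12: +4.0355
  t13: +2.5378
  t14: +2.3496
  t15: +1.2520
  t16: +3.8094
  t17: +0.4325
Σ = +34.8159 → |volume| = 34.82

Directed edges: 51 total; 3 unmatched, e.g. (-0.35,-5.29,-1.88)→(-0.11,0.21,-4.13) → open.


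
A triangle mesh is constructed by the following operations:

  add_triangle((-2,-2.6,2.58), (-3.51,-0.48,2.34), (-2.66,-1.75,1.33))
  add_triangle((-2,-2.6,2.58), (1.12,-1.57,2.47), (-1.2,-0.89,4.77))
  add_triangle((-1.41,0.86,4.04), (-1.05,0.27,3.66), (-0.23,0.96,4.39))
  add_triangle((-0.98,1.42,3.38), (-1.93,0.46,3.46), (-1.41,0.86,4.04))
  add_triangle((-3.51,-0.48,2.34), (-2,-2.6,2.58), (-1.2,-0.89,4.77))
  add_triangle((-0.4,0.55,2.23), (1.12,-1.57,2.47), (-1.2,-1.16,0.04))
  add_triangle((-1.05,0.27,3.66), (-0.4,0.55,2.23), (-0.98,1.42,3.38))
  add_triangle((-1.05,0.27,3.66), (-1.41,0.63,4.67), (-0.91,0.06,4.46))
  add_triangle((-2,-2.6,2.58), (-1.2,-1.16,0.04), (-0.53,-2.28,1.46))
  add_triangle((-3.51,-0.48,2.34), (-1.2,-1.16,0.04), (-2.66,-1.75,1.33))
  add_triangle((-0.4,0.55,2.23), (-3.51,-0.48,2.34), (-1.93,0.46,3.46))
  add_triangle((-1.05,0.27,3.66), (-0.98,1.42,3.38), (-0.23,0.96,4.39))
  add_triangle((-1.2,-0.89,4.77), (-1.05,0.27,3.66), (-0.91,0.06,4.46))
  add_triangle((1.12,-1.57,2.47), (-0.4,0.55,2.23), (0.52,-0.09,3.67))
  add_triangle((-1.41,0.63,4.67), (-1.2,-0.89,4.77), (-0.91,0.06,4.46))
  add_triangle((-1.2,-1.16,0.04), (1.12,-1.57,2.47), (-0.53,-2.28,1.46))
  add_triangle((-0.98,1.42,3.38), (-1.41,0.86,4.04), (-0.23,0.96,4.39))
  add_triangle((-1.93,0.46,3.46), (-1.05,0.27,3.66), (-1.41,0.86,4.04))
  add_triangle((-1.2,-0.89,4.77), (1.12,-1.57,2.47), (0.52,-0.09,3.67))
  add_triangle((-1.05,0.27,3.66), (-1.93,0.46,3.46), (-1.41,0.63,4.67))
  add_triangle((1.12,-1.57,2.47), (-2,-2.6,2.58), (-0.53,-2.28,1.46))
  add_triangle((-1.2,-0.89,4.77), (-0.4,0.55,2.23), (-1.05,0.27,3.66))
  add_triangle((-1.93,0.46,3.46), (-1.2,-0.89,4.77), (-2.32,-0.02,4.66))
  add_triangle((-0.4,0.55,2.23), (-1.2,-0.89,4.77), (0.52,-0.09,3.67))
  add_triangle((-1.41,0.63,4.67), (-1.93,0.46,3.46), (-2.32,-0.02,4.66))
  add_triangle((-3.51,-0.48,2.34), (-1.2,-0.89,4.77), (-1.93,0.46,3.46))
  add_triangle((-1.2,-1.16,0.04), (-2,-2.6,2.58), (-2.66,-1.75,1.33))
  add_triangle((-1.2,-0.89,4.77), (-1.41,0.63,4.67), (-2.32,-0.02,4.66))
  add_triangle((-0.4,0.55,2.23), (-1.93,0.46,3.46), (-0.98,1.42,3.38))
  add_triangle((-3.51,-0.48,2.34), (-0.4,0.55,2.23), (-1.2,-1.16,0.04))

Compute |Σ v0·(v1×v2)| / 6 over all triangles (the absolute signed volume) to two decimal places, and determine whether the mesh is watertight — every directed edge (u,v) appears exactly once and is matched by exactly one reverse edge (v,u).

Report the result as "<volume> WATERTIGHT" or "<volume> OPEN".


Per-triangle v0·(v1×v2)/6:
  t1: +1.6144
  t2: +4.1242
  t3: +0.4503
  t4: +0.3036
  t5: +4.8738
  t6: -1.6457
  t7: +0.1736
  t8: -0.0528
  t9: +0.6962
  t10: +0.3580
  t11: -0.0627
  t12: -0.7391
  t13: -0.2523
  t14: -0.3762
  t15: +0.4198
  t16: -0.1212
  t17: +0.6108
  t18: +0.2900
  t19: +2.0960
  t20: -0.1545
  t21: +1.2931
  t22: +0.2212
  t23: -0.2932
  t24: +1.0324
  t25: +0.4422
  t26: +2.6042
  t27: +0.5784
  t28: +1.2110
  t29: -0.3400
  t30: -0.8750
Σ = +18.4805 → |volume| = 18.48

Directed edges: 90 total, each appears once with its reverse present → watertight.

18.48 WATERTIGHT


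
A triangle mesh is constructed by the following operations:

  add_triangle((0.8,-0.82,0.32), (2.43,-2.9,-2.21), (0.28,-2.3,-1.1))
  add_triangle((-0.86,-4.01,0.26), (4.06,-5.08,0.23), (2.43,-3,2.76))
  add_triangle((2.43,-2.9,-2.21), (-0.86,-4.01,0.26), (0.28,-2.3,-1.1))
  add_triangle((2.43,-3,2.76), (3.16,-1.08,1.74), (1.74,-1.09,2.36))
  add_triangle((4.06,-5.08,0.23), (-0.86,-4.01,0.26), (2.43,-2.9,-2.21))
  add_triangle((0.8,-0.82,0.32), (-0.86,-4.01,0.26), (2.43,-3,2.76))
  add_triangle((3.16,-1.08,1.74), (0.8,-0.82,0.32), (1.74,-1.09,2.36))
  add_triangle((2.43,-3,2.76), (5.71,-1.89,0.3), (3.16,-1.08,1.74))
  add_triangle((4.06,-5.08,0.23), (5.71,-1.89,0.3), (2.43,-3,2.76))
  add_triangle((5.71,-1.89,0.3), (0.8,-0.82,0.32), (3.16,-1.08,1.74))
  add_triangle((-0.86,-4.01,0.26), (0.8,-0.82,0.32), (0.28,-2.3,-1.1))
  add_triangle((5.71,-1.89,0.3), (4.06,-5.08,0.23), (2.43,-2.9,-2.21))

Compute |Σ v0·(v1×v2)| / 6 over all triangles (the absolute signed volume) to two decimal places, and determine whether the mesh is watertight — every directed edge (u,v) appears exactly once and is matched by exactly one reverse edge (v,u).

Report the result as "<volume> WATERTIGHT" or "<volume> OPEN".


36.37 OPEN

Per-triangle v0·(v1×v2)/6:
  t1: -0.7879
  t2: +9.0334
  t3: +1.3086
  t4: +1.2309
  t5: +8.0503
  t6: -1.1251
  t7: -0.4350
  t8: +3.2036
  t9: +9.3245
  t10: -0.8226
  t11: -0.9526
  t12: +8.3450
Σ = +36.3731 → |volume| = 36.37

Directed edges: 36 total; 6 unmatched, e.g. (0.8,-0.82,0.32)→(2.43,-2.9,-2.21) → open.


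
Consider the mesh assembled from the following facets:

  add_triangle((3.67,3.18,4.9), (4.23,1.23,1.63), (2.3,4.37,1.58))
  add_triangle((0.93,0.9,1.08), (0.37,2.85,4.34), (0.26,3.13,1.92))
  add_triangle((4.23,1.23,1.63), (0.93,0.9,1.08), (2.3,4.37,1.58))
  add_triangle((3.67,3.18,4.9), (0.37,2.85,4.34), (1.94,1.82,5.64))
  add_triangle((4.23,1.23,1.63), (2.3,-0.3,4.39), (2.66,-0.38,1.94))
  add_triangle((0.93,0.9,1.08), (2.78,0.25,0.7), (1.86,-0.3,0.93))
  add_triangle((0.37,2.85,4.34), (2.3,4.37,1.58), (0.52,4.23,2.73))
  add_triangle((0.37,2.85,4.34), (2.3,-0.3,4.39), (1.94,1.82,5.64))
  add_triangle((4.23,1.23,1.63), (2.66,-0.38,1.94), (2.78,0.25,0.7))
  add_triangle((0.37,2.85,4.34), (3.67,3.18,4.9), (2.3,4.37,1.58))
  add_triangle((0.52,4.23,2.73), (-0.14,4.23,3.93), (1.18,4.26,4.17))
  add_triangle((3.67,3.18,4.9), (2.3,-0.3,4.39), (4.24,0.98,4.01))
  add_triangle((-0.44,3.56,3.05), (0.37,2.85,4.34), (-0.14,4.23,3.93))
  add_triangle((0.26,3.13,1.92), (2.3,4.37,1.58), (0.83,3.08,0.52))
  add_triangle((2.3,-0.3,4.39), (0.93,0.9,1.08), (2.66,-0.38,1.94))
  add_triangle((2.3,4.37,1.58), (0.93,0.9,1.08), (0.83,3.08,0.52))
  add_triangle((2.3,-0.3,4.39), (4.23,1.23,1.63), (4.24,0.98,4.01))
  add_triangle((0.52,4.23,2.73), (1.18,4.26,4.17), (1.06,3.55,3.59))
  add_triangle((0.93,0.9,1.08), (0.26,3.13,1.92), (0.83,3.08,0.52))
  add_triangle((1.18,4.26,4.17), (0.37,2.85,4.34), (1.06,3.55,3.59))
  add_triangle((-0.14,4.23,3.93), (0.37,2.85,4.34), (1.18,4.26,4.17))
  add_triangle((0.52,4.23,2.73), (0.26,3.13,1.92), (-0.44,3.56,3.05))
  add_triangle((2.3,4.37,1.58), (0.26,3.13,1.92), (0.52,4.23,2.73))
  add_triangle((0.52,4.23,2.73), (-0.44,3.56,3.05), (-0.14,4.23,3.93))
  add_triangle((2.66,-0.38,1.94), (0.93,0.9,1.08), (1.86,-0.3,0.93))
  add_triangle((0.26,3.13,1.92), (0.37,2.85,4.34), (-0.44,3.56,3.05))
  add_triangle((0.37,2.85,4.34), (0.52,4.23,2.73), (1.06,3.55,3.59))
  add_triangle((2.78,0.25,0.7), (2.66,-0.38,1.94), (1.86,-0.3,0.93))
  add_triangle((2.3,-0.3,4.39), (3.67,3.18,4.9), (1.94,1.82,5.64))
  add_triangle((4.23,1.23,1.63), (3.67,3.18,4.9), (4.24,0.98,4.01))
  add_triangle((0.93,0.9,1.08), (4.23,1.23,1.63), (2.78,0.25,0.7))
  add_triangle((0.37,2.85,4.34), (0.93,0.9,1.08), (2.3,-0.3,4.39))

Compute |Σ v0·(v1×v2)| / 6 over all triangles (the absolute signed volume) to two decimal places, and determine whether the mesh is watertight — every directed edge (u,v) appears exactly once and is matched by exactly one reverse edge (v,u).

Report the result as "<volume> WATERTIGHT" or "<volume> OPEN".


36.32 WATERTIGHT

Per-triangle v0·(v1×v2)/6:
  t1: +8.0623
  t2: -1.1196
  t3: -1.5751
  t4: +4.3915
  t5: +2.2243
  t6: -0.3577
  t7: +3.1249
  t8: +0.7355
  t9: +0.6621
  t10: +7.8986
  t11: +1.2163
  t12: +4.4892
  t13: +0.3000
  t14: +1.0540
  t15: -1.2370
  t16: -0.2375
  t17: +0.9982
  t18: +0.0236
  t19: -0.7690
  t20: +0.1186
  t21: +1.5064
  t22: +0.1281
  t23: +0.2335
  t24: +0.3924
  t25: -0.1892
  t26: -1.0549
  t27: -1.0814
  t28: +0.1426
  t29: +4.3895
  t30: +4.1609
  t31: -0.1193
  t32: -2.1949
Σ = +36.3168 → |volume| = 36.32

Directed edges: 96 total, each appears once with its reverse present → watertight.


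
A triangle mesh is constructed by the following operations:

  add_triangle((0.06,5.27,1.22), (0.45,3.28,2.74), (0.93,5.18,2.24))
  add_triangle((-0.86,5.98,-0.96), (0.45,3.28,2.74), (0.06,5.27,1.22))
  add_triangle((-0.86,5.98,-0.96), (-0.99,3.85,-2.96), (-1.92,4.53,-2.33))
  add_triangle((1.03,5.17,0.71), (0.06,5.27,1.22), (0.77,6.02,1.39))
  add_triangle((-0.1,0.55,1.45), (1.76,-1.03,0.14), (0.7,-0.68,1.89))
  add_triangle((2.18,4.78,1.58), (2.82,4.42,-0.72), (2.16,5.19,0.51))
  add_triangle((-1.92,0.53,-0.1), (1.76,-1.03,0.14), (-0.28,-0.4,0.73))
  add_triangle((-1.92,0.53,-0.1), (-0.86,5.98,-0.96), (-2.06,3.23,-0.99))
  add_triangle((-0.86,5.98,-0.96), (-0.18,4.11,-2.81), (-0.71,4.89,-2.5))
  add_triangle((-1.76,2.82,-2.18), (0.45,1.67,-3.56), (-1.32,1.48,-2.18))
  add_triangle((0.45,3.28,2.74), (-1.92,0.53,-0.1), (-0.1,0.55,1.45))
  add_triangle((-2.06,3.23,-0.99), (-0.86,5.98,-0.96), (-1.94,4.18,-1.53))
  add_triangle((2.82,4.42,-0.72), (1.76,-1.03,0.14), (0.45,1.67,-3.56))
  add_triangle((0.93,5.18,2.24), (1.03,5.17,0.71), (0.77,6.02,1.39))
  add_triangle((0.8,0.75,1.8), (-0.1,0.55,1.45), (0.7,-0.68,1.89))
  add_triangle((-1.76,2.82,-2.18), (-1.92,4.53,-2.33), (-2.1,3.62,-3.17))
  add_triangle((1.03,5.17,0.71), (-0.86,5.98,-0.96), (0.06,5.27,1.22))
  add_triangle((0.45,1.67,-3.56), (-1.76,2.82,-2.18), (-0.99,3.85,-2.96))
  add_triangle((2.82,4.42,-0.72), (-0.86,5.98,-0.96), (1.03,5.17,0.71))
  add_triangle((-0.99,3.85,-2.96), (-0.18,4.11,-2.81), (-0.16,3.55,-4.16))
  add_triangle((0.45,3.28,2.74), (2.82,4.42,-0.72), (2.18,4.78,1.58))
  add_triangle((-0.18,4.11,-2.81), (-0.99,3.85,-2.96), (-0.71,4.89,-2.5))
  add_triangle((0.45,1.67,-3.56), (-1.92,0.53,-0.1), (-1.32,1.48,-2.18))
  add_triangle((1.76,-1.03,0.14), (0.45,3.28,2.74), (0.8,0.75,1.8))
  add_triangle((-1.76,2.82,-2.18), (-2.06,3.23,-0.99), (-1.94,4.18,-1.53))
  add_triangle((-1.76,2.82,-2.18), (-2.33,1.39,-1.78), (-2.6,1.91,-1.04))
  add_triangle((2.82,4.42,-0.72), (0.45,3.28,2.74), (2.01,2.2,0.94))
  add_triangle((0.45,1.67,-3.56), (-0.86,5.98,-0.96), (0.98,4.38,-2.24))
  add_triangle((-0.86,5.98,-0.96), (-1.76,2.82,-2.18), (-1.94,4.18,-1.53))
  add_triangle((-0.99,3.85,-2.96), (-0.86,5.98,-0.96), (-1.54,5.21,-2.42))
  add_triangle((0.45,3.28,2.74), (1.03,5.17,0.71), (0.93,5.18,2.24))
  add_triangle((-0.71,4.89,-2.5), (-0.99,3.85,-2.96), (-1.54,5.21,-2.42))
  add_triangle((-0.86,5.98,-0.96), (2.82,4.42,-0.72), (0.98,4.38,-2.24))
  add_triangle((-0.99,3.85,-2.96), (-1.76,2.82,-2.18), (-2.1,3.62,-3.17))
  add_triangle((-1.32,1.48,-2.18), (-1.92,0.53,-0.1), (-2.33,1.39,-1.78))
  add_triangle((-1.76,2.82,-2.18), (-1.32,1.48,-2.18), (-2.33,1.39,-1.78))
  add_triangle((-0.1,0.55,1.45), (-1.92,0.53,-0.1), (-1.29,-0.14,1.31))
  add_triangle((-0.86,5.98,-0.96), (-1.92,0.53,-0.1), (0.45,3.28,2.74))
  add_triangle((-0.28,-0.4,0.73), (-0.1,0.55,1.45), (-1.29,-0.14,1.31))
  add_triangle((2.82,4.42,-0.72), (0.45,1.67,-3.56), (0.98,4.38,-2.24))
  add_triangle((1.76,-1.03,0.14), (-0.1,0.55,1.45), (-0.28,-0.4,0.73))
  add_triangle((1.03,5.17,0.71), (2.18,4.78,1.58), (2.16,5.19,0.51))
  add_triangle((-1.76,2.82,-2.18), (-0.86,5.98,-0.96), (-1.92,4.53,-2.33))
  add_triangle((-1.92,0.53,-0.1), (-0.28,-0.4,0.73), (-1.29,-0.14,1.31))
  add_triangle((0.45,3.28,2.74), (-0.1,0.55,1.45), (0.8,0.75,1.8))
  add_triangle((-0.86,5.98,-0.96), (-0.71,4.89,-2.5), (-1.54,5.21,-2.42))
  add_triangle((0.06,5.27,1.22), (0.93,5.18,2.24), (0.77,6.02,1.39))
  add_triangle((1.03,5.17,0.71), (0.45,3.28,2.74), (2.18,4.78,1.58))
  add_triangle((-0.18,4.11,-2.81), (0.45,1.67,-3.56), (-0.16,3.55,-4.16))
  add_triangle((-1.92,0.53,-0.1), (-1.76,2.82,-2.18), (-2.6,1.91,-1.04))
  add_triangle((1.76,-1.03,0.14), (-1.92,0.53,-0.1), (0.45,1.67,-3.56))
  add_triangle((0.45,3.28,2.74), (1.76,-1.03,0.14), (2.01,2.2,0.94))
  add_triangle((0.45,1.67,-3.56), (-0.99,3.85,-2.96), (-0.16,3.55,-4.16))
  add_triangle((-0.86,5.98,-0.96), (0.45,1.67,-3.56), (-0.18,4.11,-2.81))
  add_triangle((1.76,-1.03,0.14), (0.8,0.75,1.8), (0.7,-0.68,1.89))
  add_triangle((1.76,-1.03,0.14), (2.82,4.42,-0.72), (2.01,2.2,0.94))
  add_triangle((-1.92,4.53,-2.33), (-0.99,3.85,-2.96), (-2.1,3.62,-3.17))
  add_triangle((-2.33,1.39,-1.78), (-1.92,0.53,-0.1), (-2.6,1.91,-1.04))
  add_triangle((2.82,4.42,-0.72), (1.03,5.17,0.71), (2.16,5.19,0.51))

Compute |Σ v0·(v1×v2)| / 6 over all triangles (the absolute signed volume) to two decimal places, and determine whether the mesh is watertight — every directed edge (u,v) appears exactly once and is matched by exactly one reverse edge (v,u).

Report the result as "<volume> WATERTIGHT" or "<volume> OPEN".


68.35 OPEN

Per-triangle v0·(v1×v2)/6:
  t1: +1.1381
  t2: +0.7649
  t3: +2.2639
  t4: +0.2969
  t5: -0.3801
  t6: +1.1320
  t7: +0.1223
  t8: +0.8427
  t9: +0.7171
  t10: +1.1492
  t11: +1.1311
  t12: +0.7368
  t13: +5.8673
  t14: +0.5160
  t15: +0.3255
  t16: +0.2462
  t17: +2.3966
  t18: +1.5181
  t19: +5.3223
  t20: +0.9740
  t21: -0.7565
  t22: +0.5858
  t23: +0.0671
  t24: +0.8384
  t25: +0.5090
  t26: +0.7669
  t27: +3.0338
  t28: +4.2248
  t29: +1.1454
  t30: -1.1570
  t31: -0.0668
  t32: +0.7188
  t33: +5.2764
  t34: -0.2479
  t35: -0.0876
  t36: +0.5806
  t37: +0.4612
  t38: +5.9890
  t39: +0.1609
  t40: +3.7028
  t41: +0.3496
  t42: +1.1106
  t43: -0.0202
  t44: +0.0921
  t45: +0.4900
  t46: +1.3409
  t47: +0.6440
  t48: +2.5840
  t49: +0.6285
  t50: -0.1211
  t51: +0.5962
  t52: +1.8674
  t53: +0.2922
  t54: +0.1304
  t55: +0.7932
  t56: +2.3243
  t57: +1.0523
  t58: +0.4166
  t59: +0.9487
Σ = +68.3455 → |volume| = 68.35

Directed edges: 177 total; 3 unmatched, e.g. (-2.06,3.23,-0.99)→(-1.92,0.53,-0.1) → open.


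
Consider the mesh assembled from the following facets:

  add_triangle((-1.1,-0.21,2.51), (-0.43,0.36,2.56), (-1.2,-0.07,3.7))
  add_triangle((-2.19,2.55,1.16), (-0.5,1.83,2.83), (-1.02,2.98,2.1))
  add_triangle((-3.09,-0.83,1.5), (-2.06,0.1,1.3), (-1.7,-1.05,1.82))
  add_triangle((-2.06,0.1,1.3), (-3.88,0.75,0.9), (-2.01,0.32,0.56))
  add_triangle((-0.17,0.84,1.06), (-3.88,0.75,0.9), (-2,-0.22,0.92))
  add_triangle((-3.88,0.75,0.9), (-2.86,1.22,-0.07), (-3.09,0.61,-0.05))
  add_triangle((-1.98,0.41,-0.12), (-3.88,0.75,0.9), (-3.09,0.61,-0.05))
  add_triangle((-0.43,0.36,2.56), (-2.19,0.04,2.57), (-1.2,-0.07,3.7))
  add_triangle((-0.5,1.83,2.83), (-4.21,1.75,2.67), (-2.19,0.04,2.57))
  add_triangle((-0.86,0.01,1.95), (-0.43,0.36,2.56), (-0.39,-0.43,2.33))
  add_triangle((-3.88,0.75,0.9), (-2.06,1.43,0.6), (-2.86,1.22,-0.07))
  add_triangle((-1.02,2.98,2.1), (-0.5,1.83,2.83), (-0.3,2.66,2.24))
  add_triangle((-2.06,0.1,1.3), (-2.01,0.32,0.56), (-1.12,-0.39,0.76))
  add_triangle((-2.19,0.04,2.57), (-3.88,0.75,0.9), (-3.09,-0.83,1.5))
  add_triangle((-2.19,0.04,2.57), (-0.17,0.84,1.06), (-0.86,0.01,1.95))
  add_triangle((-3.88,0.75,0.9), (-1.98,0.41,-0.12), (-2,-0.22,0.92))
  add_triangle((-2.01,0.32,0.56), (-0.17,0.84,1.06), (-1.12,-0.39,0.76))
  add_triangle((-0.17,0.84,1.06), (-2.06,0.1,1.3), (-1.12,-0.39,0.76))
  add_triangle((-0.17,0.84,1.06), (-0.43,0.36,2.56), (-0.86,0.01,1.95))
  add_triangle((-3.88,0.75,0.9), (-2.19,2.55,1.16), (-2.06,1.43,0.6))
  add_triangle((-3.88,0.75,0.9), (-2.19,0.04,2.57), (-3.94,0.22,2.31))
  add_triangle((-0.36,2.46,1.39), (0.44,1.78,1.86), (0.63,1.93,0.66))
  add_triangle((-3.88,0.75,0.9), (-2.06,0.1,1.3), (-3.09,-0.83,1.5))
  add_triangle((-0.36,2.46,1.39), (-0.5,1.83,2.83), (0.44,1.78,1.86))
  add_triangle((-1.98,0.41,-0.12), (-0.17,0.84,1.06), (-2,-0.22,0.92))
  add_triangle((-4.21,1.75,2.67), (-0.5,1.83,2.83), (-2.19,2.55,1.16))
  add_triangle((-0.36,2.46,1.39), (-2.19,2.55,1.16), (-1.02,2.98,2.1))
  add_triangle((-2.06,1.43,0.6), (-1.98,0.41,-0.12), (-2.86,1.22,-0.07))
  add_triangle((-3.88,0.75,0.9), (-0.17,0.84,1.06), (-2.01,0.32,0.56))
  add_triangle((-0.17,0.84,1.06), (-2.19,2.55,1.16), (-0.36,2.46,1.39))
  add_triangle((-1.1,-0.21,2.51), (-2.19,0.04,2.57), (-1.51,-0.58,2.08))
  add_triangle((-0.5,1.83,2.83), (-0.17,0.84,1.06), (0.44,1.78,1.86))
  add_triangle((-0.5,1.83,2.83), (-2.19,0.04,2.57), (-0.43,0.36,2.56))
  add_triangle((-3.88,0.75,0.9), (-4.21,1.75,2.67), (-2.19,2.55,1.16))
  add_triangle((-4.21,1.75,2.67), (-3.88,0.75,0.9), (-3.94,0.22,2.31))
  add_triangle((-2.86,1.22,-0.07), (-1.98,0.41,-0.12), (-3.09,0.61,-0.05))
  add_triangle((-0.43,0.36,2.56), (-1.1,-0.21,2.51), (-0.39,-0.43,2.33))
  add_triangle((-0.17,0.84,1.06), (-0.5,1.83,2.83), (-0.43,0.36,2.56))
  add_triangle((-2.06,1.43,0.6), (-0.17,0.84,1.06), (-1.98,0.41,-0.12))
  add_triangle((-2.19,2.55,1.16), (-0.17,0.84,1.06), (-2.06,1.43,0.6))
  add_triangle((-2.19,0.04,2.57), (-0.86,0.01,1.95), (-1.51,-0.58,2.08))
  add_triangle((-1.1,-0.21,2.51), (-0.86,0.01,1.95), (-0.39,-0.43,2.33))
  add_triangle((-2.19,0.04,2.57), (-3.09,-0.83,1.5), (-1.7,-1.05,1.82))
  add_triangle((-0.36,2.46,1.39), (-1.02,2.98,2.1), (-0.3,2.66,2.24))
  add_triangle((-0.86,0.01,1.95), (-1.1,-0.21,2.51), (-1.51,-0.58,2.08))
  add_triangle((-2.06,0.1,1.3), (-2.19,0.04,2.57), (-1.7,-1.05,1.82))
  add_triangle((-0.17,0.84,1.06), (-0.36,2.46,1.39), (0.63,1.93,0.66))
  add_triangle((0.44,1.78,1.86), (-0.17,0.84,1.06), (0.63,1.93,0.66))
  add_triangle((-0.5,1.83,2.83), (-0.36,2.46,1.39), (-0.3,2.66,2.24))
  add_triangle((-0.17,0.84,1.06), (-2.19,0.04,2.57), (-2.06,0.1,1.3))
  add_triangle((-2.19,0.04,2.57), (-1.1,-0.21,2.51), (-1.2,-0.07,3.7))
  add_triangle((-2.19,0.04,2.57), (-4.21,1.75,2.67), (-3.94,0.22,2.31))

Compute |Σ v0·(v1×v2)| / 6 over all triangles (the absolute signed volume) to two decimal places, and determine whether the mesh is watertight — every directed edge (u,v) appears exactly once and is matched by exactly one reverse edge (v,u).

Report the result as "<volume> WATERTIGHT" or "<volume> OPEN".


15.01 WATERTIGHT

Per-triangle v0·(v1×v2)/6:
  t1: -0.0319
  t2: +0.9678
  t3: -0.4264
  t4: +0.0184
  t5: +0.6384
  t6: +0.3248
  t7: -0.0088
  t8: +0.3635
  t9: +2.8789
  t10: -0.1723
  t11: +0.5421
  t12: +0.4441
  t13: +0.1040
  t14: +1.7090
  t15: -0.2892
  t16: +0.2192
  t17: -0.3148
  t18: +0.1605
  t19: -0.1561
  t20: +0.2670
  t21: -0.3761
  t22: +0.4432
  t23: -0.6078
  t24: +0.5971
  t25: -0.5005
  t26: +3.1516
  t27: +0.3772
  t28: -0.1159
  t29: -0.0942
  t30: -0.4415
  t31: +0.2445
  t32: -0.0513
  t33: +1.0777
  t34: +1.9342
  t35: +1.4383
  t36: +0.0295
  t37: +0.2196
  t38: +0.0122
  t39: -0.1619
  t40: -0.2278
  t41: -0.2080
  t42: -0.0452
  t43: +0.7823
  t44: +0.1917
  t45: -0.0443
  t46: -0.4449
  t47: -0.2107
  t48: -0.1437
  t49: -0.1359
  t50: -0.3609
  t51: +0.1516
  t52: +1.2902
Σ = +15.0087 → |volume| = 15.01

Directed edges: 156 total, each appears once with its reverse present → watertight.
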